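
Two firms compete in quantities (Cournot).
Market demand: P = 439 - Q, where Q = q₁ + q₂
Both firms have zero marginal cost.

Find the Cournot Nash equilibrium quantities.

q₁* = q₂* = 146.33; P* = 146.33

Work:
Profit: π_i = P·q_i = (a - q_i - q_j)·q_i
FOC: ∂π_i/∂q_i = a - 2q_i - q_j = 0
Reaction function: q_i = (439 - q_j)/2
Symmetry: q* = 439/3 = 146.33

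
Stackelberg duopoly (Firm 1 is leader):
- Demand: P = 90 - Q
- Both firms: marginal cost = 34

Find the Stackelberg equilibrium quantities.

q₁* (leader) = 28.0, q₂* (follower) = 14.0

Work:
Follower's reaction: q₂ = (a - c - q₁)/2
Leader substitutes: π₁ = q₁·(a - q₁ - (a-c-q₁)/2 - c)
FOC: q₁* = (90 - 34)/2 = 28.00
Then: q₂* = (90 - 34 - 28.0)/2 = 14.00
Leader has first-mover advantage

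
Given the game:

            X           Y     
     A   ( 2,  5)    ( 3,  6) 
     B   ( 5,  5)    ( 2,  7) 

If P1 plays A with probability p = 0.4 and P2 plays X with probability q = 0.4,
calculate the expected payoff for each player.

E[P1] = 2.96, E[P2] = 5.96

Work:
E[P1] = p·q·π₁(A,X) + p·(1-q)·π₁(A,Y) + (1-p)·q·π₁(B,X) + (1-p)·(1-q)·π₁(B,Y)
= 0.4·0.4·2 + 0.4·0.6·3 + 0.6·0.4·5 + 0.6·0.6·2
= 2.96

E[P2] = 5.96 (similar calculation)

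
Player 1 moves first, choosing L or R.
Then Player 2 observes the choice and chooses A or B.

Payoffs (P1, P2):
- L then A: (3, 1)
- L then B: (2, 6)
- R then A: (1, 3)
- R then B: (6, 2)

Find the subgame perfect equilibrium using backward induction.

P1 plays L, P2 plays B after L and A after R; Payoff (2, 6)

Work:
Backward induction:
After L: P2 chooses B → P1 gets 2
After R: P2 chooses A → P1 gets 1
P1 chooses L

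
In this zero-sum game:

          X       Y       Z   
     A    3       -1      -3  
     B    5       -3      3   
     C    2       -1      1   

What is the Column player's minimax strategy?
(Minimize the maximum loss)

Column should play Y, value = -1

Work:
Column player minimizes Row's maximum payoff:
Column X: max payoff to Row = 5
Column Y: max payoff to Row = -1
Column Z: max payoff to Row = 3
Minimum is -1, achieved by column Y.
Minimax strategy: Y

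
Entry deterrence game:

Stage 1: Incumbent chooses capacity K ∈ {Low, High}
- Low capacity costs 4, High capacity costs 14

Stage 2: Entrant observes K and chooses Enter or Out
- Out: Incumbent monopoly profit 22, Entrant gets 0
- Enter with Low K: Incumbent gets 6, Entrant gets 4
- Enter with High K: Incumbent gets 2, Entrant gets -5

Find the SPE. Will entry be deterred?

SPE: (High, Enter|Low, Out|High); Entry deterred. Incumbent net profit = 8

Work:
After Low K: Entrant enters (4 > 0)
After High K: Entrant stays out (-5 < 0)
Incumbent: Low → 6−4=2, High → 22−14=8
Incumbent chooses High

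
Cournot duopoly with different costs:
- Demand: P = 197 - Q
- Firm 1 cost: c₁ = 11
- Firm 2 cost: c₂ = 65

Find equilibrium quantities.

q₁* = 80.0, q₂* = 26.0

Work:
Reaction: q₁ = (197 - 11 - q₂)/2
Reaction: q₂ = (197 - 65 - q₁)/2
Solve simultaneously:
q₁* = (197 - 2×11 + 65)/3 = 80.0
q₂* = (197 - 2×65 + 11)/3 = 26.0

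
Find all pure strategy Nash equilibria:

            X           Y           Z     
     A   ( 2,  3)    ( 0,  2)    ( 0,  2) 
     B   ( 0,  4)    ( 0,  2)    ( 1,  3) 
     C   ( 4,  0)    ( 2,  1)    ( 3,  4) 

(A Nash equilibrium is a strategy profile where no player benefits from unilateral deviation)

Nash equilibrium: (C, Z)

Work:
Best responses:
  P1 vs X: payoffs [2, 0, 4] → best response C (payoff 4)
  P1 vs Y: payoffs [0, 0, 2] → best response C (payoff 2)
  P1 vs Z: payoffs [0, 1, 3] → best response C (payoff 3)
  P2 vs A: payoffs [3, 2, 2] → best response X (payoff 3)
  P2 vs B: payoffs [4, 2, 3] → best response X (payoff 4)
  P2 vs C: payoffs [0, 1, 4] → best response Z (payoff 4)
Mutual best responses: (C,Z) → Nash equilibria.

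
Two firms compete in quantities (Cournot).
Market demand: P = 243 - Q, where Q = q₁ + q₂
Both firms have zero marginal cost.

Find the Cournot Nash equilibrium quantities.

q₁* = q₂* = 81.0; P* = 81.0

Work:
Profit: π_i = P·q_i = (a - q_i - q_j)·q_i
FOC: ∂π_i/∂q_i = a - 2q_i - q_j = 0
Reaction function: q_i = (243 - q_j)/2
Symmetry: q* = 243/3 = 81.0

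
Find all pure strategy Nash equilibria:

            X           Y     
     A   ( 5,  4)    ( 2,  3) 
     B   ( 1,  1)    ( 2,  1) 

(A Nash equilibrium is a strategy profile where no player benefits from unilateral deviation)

Nash equilibrium: (A, X), (B, Y)

Work:
Best responses:
  P1 vs X: payoffs [5, 1] → best response A (payoff 5)
  P1 vs Y: payoffs [2, 2] → best response A/B (payoff 2)
  P2 vs A: payoffs [4, 3] → best response X (payoff 4)
  P2 vs B: payoffs [1, 1] → best response X/Y (payoff 1)
Mutual best responses: (A,X), (B,Y) → Nash equilibria.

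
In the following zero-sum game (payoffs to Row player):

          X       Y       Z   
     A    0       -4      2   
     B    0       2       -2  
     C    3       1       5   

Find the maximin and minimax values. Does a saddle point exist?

Maximin = 1, Minimax = 2, Saddle: False

Work:
Row minimums: [-4, -2, 1] → maximin = 1
Column maximums: [3, 2, 5] → minimax = 2
No saddle point (maximin ≠ minimax). Mixed strategy needed.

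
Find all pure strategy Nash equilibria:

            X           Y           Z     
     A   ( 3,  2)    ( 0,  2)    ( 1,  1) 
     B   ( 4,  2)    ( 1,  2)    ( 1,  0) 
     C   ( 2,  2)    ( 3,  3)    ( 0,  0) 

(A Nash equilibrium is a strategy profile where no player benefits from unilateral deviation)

Nash equilibrium: (B, X), (C, Y)

Work:
Best responses:
  P1 vs X: payoffs [3, 4, 2] → best response B (payoff 4)
  P1 vs Y: payoffs [0, 1, 3] → best response C (payoff 3)
  P1 vs Z: payoffs [1, 1, 0] → best response A/B (payoff 1)
  P2 vs A: payoffs [2, 2, 1] → best response X/Y (payoff 2)
  P2 vs B: payoffs [2, 2, 0] → best response X/Y (payoff 2)
  P2 vs C: payoffs [2, 3, 0] → best response Y (payoff 3)
Mutual best responses: (B,X), (C,Y) → Nash equilibria.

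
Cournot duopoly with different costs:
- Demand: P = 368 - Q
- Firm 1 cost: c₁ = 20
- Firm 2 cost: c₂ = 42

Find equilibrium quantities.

q₁* = 123.33, q₂* = 101.33

Work:
Reaction: q₁ = (368 - 20 - q₂)/2
Reaction: q₂ = (368 - 42 - q₁)/2
Solve simultaneously:
q₁* = (368 - 2×20 + 42)/3 = 123.33
q₂* = (368 - 2×42 + 20)/3 = 101.33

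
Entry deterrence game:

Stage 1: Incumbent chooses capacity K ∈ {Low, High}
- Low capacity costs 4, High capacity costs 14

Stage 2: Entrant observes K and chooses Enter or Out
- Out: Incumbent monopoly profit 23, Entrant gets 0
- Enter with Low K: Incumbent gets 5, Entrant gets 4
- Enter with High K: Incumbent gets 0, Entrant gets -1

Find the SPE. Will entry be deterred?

SPE: (High, Enter|Low, Out|High); Entry deterred. Incumbent net profit = 9

Work:
After Low K: Entrant enters (4 > 0)
After High K: Entrant stays out (-1 < 0)
Incumbent: Low → 5−4=1, High → 23−14=9
Incumbent chooses High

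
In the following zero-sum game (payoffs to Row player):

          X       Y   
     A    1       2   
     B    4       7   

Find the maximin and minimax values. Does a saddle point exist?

Maximin = 4, Minimax = 4, Saddle: True

Work:
Row minimums: [1, 4] → maximin = 4
Column maximums: [4, 7] → minimax = 4
Saddle point exists! Game value = 4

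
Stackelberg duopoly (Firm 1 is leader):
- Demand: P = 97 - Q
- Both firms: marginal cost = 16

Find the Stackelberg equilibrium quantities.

q₁* (leader) = 40.5, q₂* (follower) = 20.25

Work:
Follower's reaction: q₂ = (a - c - q₁)/2
Leader substitutes: π₁ = q₁·(a - q₁ - (a-c-q₁)/2 - c)
FOC: q₁* = (97 - 16)/2 = 40.50
Then: q₂* = (97 - 16 - 40.5)/2 = 20.25
Leader has first-mover advantage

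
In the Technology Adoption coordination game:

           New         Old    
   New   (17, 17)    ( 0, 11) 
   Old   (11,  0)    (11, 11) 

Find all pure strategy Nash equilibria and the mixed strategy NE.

Pure NE: (New, New) and (Old, Old); Mixed NE: p = 0.6471, q = 0.6471

Work:
Check pure NE:
(New, New): (17, 17) - no unilateral deviation beneficial
(Old, Old): (11, 11) - no unilateral deviation beneficial
Mixed NE: P1 plays New with p = 0.6471, P2 plays New with q = 0.6471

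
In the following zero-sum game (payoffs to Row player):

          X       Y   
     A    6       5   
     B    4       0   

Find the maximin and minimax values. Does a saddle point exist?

Maximin = 5, Minimax = 5, Saddle: True

Work:
Row minimums: [5, 0] → maximin = 5
Column maximums: [6, 5] → minimax = 5
Saddle point exists! Game value = 5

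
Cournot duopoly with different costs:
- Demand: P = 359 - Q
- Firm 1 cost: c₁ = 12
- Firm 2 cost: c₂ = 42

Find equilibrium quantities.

q₁* = 125.67, q₂* = 95.67

Work:
Reaction: q₁ = (359 - 12 - q₂)/2
Reaction: q₂ = (359 - 42 - q₁)/2
Solve simultaneously:
q₁* = (359 - 2×12 + 42)/3 = 125.67
q₂* = (359 - 2×42 + 12)/3 = 95.67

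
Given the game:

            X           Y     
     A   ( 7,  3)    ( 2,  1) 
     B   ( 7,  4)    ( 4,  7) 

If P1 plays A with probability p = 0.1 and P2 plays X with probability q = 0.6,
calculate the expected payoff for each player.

E[P1] = 5.72, E[P2] = 4.9

Work:
E[P1] = p·q·π₁(A,X) + p·(1-q)·π₁(A,Y) + (1-p)·q·π₁(B,X) + (1-p)·(1-q)·π₁(B,Y)
= 0.1·0.6·7 + 0.1·0.4·2 + 0.9·0.6·7 + 0.9·0.4·4
= 5.72

E[P2] = 4.9 (similar calculation)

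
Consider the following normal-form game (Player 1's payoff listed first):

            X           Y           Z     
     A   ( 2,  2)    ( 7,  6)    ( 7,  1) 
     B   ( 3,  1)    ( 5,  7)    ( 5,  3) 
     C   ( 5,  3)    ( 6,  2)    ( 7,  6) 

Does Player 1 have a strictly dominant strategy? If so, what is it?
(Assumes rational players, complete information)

No strictly dominant strategy exists for Player 1

Work:
A strategy strictly dominates another if it gives a strictly higher payoff against every opponent action. Compare each pair of P1's strategies column-by-column:
  A vs B: [2 vs 3, 7 vs 5, 7 vs 5] → A does not strictly dominate B (column X: 2 ≤ 3)
  A vs C: [2 vs 5, 7 vs 6, 7 vs 7] → A does not strictly dominate C (column X: 2 ≤ 5)
  B vs A: [3 vs 2, 5 vs 7, 5 vs 7] → B does not strictly dominate A (column Y: 5 ≤ 7)
  B vs C: [3 vs 5, 5 vs 6, 5 vs 7] → B does not strictly dominate C (column X: 3 ≤ 5)
  C vs A: [5 vs 2, 6 vs 7, 7 vs 7] → C does not strictly dominate A (column Y: 6 ≤ 7)
  C vs B: [5 vs 3, 6 vs 5, 7 vs 5] → C strictly dominates B
No single strategy strictly dominates all others → no strictly dominant strategy.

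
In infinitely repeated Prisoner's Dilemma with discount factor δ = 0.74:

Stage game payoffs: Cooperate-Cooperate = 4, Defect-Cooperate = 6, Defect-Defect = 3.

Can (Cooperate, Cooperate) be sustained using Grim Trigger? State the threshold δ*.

δ* = 0.6667; since δ = 0.74 ≥ 0.6667, cooperation can be sustained

Work:
For Grim Trigger:
Cooperate forever: 4/(1-δ)
Defect then punished: 6 + 3·δ/(1-δ)
Need: 4/(1-δ) ≥ 6 + 3·δ/(1-δ)
Solving: δ ≥ (T-R)/(T-P) = (6-4)/(6-3) = 0.6667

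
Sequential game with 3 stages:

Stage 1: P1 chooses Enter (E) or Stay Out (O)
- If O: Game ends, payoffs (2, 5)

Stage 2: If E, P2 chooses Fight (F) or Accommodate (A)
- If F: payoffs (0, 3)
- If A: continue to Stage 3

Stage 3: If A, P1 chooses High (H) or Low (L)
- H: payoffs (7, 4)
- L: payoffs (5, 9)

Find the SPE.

SPE: (E, A, H); Outcome (7, 4)

Work:
Stage 3: P1 chooses H (7 vs 5)
Stage 2: P2: F->3, A->4 (anticipating H). Choose A
Stage 1: P1: O->2, E->7 (anticipating A, H). Choose E
SPE path: E -> A -> H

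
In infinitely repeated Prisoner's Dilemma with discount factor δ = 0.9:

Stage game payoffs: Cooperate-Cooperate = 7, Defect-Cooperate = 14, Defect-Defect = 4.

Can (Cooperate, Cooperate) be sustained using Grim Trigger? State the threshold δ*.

δ* = 0.7; since δ = 0.9 ≥ 0.7, cooperation can be sustained

Work:
For Grim Trigger:
Cooperate forever: 7/(1-δ)
Defect then punished: 14 + 4·δ/(1-δ)
Need: 7/(1-δ) ≥ 14 + 4·δ/(1-δ)
Solving: δ ≥ (T-R)/(T-P) = (14-7)/(14-4) = 0.7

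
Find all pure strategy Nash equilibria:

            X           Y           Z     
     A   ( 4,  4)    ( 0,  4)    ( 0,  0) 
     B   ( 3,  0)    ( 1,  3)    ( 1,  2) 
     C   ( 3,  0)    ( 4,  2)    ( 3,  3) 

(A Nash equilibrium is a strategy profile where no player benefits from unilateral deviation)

Nash equilibrium: (A, X), (C, Z)

Work:
Best responses:
  P1 vs X: payoffs [4, 3, 3] → best response A (payoff 4)
  P1 vs Y: payoffs [0, 1, 4] → best response C (payoff 4)
  P1 vs Z: payoffs [0, 1, 3] → best response C (payoff 3)
  P2 vs A: payoffs [4, 4, 0] → best response X/Y (payoff 4)
  P2 vs B: payoffs [0, 3, 2] → best response Y (payoff 3)
  P2 vs C: payoffs [0, 2, 3] → best response Z (payoff 3)
Mutual best responses: (A,X), (C,Z) → Nash equilibria.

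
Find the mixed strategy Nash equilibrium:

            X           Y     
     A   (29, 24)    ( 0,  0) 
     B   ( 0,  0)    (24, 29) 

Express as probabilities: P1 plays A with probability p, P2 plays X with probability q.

p = 0.5472, q = 0.4528

Work:
Find probabilities that make opponent indifferent:
P2 chooses q to make P1 indifferent between A and B
P1 chooses p to make P2 indifferent between X and Y
Mixed NE: P1 plays (A: 0.5472, B: 0.4528), P2 plays (X: 0.4528, Y: 0.5472)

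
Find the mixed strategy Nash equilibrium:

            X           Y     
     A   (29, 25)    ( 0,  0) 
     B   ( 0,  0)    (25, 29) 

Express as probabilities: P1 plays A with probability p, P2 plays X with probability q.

p = 0.537, q = 0.463

Work:
Find probabilities that make opponent indifferent:
P2 chooses q to make P1 indifferent between A and B
P1 chooses p to make P2 indifferent between X and Y
Mixed NE: P1 plays (A: 0.537, B: 0.463), P2 plays (X: 0.463, Y: 0.537)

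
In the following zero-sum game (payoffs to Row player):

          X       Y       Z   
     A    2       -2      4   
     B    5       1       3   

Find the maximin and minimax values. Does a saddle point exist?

Maximin = 1, Minimax = 1, Saddle: True

Work:
Row minimums: [-2, 1] → maximin = 1
Column maximums: [5, 1, 4] → minimax = 1
Saddle point exists! Game value = 1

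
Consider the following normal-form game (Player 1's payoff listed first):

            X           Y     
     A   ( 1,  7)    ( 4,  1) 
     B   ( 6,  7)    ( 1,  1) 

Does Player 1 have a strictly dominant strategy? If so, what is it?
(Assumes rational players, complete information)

No strictly dominant strategy exists for Player 1

Work:
A strategy strictly dominates another if it gives a strictly higher payoff against every opponent action. Compare each pair of P1's strategies column-by-column:
  A vs B: [1 vs 6, 4 vs 1] → A does not strictly dominate B (column X: 1 ≤ 6)
  B vs A: [6 vs 1, 1 vs 4] → B does not strictly dominate A (column Y: 1 ≤ 4)
No single strategy strictly dominates all others → no strictly dominant strategy.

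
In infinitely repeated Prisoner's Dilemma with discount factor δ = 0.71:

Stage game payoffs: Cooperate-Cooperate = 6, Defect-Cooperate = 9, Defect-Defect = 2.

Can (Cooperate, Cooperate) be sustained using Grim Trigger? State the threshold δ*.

δ* = 0.4286; since δ = 0.71 ≥ 0.4286, cooperation can be sustained

Work:
For Grim Trigger:
Cooperate forever: 6/(1-δ)
Defect then punished: 9 + 2·δ/(1-δ)
Need: 6/(1-δ) ≥ 9 + 2·δ/(1-δ)
Solving: δ ≥ (T-R)/(T-P) = (9-6)/(9-2) = 0.4286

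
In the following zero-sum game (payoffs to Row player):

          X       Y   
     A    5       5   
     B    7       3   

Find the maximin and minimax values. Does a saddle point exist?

Maximin = 5, Minimax = 5, Saddle: True

Work:
Row minimums: [5, 3] → maximin = 5
Column maximums: [7, 5] → minimax = 5
Saddle point exists! Game value = 5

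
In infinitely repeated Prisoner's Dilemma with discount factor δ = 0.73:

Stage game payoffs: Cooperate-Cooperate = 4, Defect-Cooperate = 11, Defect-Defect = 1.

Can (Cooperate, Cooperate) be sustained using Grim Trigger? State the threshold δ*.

δ* = 0.7; since δ = 0.73 ≥ 0.7, cooperation can be sustained

Work:
For Grim Trigger:
Cooperate forever: 4/(1-δ)
Defect then punished: 11 + 1·δ/(1-δ)
Need: 4/(1-δ) ≥ 11 + 1·δ/(1-δ)
Solving: δ ≥ (T-R)/(T-P) = (11-4)/(11-1) = 0.7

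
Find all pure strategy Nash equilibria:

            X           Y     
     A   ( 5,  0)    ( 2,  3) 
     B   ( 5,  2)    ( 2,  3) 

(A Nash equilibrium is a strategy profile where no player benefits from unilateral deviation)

Nash equilibrium: (A, Y), (B, Y)

Work:
Best responses:
  P1 vs X: payoffs [5, 5] → best response A/B (payoff 5)
  P1 vs Y: payoffs [2, 2] → best response A/B (payoff 2)
  P2 vs A: payoffs [0, 3] → best response Y (payoff 3)
  P2 vs B: payoffs [2, 3] → best response Y (payoff 3)
Mutual best responses: (A,Y), (B,Y) → Nash equilibria.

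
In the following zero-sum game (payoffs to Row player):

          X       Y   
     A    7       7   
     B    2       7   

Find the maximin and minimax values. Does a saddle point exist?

Maximin = 7, Minimax = 7, Saddle: True

Work:
Row minimums: [7, 2] → maximin = 7
Column maximums: [7, 7] → minimax = 7
Saddle point exists! Game value = 7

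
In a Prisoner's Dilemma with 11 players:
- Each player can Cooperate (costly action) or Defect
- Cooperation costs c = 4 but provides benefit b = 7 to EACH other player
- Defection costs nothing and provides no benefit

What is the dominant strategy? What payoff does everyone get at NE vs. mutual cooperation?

Dominant: Defect; NE payoff = 0; Coop payoff = 66

Work:
Defect dominates (saves cost c = 4, benefit to others is external)
NE: All defect → everyone gets 0
If all cooperate: each receives (10)×7 - 4 = 66
Social dilemma: 66 > 0 but NE gives 0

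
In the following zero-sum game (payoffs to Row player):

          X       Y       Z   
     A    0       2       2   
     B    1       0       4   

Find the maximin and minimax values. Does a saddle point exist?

Maximin = 0, Minimax = 1, Saddle: False

Work:
Row minimums: [0, 0] → maximin = 0
Column maximums: [1, 2, 4] → minimax = 1
No saddle point (maximin ≠ minimax). Mixed strategy needed.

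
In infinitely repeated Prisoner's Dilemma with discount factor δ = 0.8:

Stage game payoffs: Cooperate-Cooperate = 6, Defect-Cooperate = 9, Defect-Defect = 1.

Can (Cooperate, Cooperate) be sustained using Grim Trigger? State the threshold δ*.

δ* = 0.375; since δ = 0.8 ≥ 0.375, cooperation can be sustained

Work:
For Grim Trigger:
Cooperate forever: 6/(1-δ)
Defect then punished: 9 + 1·δ/(1-δ)
Need: 6/(1-δ) ≥ 9 + 1·δ/(1-δ)
Solving: δ ≥ (T-R)/(T-P) = (9-6)/(9-1) = 0.375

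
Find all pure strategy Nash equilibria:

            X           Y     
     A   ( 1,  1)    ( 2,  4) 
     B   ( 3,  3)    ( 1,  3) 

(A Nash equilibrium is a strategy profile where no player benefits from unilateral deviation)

Nash equilibrium: (A, Y), (B, X)

Work:
Best responses:
  P1 vs X: payoffs [1, 3] → best response B (payoff 3)
  P1 vs Y: payoffs [2, 1] → best response A (payoff 2)
  P2 vs A: payoffs [1, 4] → best response Y (payoff 4)
  P2 vs B: payoffs [3, 3] → best response X/Y (payoff 3)
Mutual best responses: (A,Y), (B,X) → Nash equilibria.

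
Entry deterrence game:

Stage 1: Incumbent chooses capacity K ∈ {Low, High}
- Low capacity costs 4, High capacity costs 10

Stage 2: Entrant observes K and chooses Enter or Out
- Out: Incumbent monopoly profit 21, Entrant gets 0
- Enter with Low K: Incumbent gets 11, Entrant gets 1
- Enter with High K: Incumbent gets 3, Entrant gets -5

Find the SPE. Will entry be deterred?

SPE: (High, Enter|Low, Out|High); Entry deterred. Incumbent net profit = 11

Work:
After Low K: Entrant enters (1 > 0)
After High K: Entrant stays out (-5 < 0)
Incumbent: Low → 11−4=7, High → 21−10=11
Incumbent chooses High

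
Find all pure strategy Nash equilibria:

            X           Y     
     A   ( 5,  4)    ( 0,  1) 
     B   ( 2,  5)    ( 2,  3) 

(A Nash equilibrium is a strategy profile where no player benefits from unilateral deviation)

Nash equilibrium: (A, X)

Work:
Best responses:
  P1 vs X: payoffs [5, 2] → best response A (payoff 5)
  P1 vs Y: payoffs [0, 2] → best response B (payoff 2)
  P2 vs A: payoffs [4, 1] → best response X (payoff 4)
  P2 vs B: payoffs [5, 3] → best response X (payoff 5)
Mutual best responses: (A,X) → Nash equilibria.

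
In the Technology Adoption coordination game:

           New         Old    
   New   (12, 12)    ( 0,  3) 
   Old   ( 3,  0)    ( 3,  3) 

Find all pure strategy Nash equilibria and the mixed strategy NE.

Pure NE: (New, New) and (Old, Old); Mixed NE: p = 0.25, q = 0.25

Work:
Check pure NE:
(New, New): (12, 12) - no unilateral deviation beneficial
(Old, Old): (3, 3) - no unilateral deviation beneficial
Mixed NE: P1 plays New with p = 0.25, P2 plays New with q = 0.25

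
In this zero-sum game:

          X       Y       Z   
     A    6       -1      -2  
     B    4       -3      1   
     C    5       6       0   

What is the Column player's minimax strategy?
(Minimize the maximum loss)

Column should play Z, value = 1

Work:
Column player minimizes Row's maximum payoff:
Column X: max payoff to Row = 6
Column Y: max payoff to Row = 6
Column Z: max payoff to Row = 1
Minimum is 1, achieved by column Z.
Minimax strategy: Z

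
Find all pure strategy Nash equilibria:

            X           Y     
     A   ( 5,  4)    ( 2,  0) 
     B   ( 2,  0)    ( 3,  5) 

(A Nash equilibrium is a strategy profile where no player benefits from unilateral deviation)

Nash equilibrium: (A, X), (B, Y)

Work:
Best responses:
  P1 vs X: payoffs [5, 2] → best response A (payoff 5)
  P1 vs Y: payoffs [2, 3] → best response B (payoff 3)
  P2 vs A: payoffs [4, 0] → best response X (payoff 4)
  P2 vs B: payoffs [0, 5] → best response Y (payoff 5)
Mutual best responses: (A,X), (B,Y) → Nash equilibria.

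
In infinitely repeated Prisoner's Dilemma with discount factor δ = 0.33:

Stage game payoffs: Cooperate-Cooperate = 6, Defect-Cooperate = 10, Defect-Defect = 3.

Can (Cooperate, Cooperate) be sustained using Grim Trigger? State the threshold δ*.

δ* = 0.5714; since δ = 0.33 < 0.5714, cooperation cannot be sustained

Work:
For Grim Trigger:
Cooperate forever: 6/(1-δ)
Defect then punished: 10 + 3·δ/(1-δ)
Need: 6/(1-δ) ≥ 10 + 3·δ/(1-δ)
Solving: δ ≥ (T-R)/(T-P) = (10-6)/(10-3) = 0.5714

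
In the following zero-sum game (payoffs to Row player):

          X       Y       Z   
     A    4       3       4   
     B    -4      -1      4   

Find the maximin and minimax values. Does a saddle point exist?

Maximin = 3, Minimax = 3, Saddle: True

Work:
Row minimums: [3, -4] → maximin = 3
Column maximums: [4, 3, 4] → minimax = 3
Saddle point exists! Game value = 3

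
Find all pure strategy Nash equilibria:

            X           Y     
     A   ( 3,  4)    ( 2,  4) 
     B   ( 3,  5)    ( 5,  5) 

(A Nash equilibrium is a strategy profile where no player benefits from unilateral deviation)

Nash equilibrium: (A, X), (B, X), (B, Y)

Work:
Best responses:
  P1 vs X: payoffs [3, 3] → best response A/B (payoff 3)
  P1 vs Y: payoffs [2, 5] → best response B (payoff 5)
  P2 vs A: payoffs [4, 4] → best response X/Y (payoff 4)
  P2 vs B: payoffs [5, 5] → best response X/Y (payoff 5)
Mutual best responses: (A,X), (B,X), (B,Y) → Nash equilibria.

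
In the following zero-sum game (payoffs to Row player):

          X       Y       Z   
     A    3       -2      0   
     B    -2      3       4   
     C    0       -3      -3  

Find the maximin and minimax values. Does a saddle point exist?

Maximin = -2, Minimax = 3, Saddle: False

Work:
Row minimums: [-2, -2, -3] → maximin = -2
Column maximums: [3, 3, 4] → minimax = 3
No saddle point (maximin ≠ minimax). Mixed strategy needed.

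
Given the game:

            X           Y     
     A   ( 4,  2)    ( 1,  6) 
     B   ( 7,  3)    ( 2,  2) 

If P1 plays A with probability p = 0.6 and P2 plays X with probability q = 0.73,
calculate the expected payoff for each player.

E[P1] = 4.174, E[P2] = 2.94

Work:
E[P1] = p·q·π₁(A,X) + p·(1-q)·π₁(A,Y) + (1-p)·q·π₁(B,X) + (1-p)·(1-q)·π₁(B,Y)
= 0.6·0.73·4 + 0.6·0.27·1 + 0.4·0.73·7 + 0.4·0.27·2
= 4.174

E[P2] = 2.94 (similar calculation)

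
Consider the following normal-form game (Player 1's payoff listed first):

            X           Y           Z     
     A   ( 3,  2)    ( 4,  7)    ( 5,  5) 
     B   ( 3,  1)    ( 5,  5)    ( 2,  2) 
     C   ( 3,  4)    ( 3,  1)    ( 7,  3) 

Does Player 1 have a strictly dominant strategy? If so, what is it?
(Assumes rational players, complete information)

No strictly dominant strategy exists for Player 1

Work:
A strategy strictly dominates another if it gives a strictly higher payoff against every opponent action. Compare each pair of P1's strategies column-by-column:
  A vs B: [3 vs 3, 4 vs 5, 5 vs 2] → A does not strictly dominate B (column X: 3 ≤ 3)
  A vs C: [3 vs 3, 4 vs 3, 5 vs 7] → A does not strictly dominate C (column X: 3 ≤ 3)
  B vs A: [3 vs 3, 5 vs 4, 2 vs 5] → B does not strictly dominate A (column X: 3 ≤ 3)
  B vs C: [3 vs 3, 5 vs 3, 2 vs 7] → B does not strictly dominate C (column X: 3 ≤ 3)
  C vs A: [3 vs 3, 3 vs 4, 7 vs 5] → C does not strictly dominate A (column X: 3 ≤ 3)
  C vs B: [3 vs 3, 3 vs 5, 7 vs 2] → C does not strictly dominate B (column X: 3 ≤ 3)
No single strategy strictly dominates all others → no strictly dominant strategy.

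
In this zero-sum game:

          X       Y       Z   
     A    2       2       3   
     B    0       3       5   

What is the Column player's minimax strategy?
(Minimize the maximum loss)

Column should play X, value = 2

Work:
Column player minimizes Row's maximum payoff:
Column X: max payoff to Row = 2
Column Y: max payoff to Row = 3
Column Z: max payoff to Row = 5
Minimum is 2, achieved by column X.
Minimax strategy: X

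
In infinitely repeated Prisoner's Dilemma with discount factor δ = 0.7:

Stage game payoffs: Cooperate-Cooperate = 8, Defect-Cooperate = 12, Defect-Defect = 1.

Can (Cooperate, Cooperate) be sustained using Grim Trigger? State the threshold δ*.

δ* = 0.3636; since δ = 0.7 ≥ 0.3636, cooperation can be sustained

Work:
For Grim Trigger:
Cooperate forever: 8/(1-δ)
Defect then punished: 12 + 1·δ/(1-δ)
Need: 8/(1-δ) ≥ 12 + 1·δ/(1-δ)
Solving: δ ≥ (T-R)/(T-P) = (12-8)/(12-1) = 0.3636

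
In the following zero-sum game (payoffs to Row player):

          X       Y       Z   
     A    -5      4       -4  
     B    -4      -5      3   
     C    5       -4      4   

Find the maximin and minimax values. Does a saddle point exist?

Maximin = -4, Minimax = 4, Saddle: False

Work:
Row minimums: [-5, -5, -4] → maximin = -4
Column maximums: [5, 4, 4] → minimax = 4
No saddle point (maximin ≠ minimax). Mixed strategy needed.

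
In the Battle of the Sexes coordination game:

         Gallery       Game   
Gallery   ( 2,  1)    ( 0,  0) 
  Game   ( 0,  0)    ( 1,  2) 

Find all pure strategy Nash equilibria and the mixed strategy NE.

Pure NE: (Gallery, Gallery) and (Game, Game); Mixed NE: p = 0.6667, q = 0.3333

Work:
Check pure NE:
(Gallery, Gallery): (2, 1) - no unilateral deviation beneficial
(Game, Game): (1, 2) - no unilateral deviation beneficial
Mixed NE: P1 plays Gallery with p = 0.6667, P2 plays Gallery with q = 0.3333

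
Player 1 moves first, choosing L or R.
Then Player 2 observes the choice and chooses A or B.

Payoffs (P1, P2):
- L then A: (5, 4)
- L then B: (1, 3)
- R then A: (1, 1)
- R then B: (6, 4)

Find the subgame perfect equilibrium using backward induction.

P1 plays R, P2 plays A after L and B after R; Payoff (6, 4)

Work:
Backward induction:
After L: P2 chooses A → P1 gets 5
After R: P2 chooses B → P1 gets 6
P1 chooses R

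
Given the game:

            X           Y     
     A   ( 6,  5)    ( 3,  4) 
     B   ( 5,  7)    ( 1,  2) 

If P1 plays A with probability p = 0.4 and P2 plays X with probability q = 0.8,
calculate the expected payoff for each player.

E[P1] = 4.68, E[P2] = 5.52

Work:
E[P1] = p·q·π₁(A,X) + p·(1-q)·π₁(A,Y) + (1-p)·q·π₁(B,X) + (1-p)·(1-q)·π₁(B,Y)
= 0.4·0.8·6 + 0.4·0.2·3 + 0.6·0.8·5 + 0.6·0.2·1
= 4.68

E[P2] = 5.52 (similar calculation)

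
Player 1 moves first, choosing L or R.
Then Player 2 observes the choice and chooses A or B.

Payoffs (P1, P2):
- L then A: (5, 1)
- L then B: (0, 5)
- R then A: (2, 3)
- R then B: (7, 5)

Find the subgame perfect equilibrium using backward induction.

P1 plays R, P2 plays B after L and B after R; Payoff (7, 5)

Work:
Backward induction:
After L: P2 chooses B → P1 gets 0
After R: P2 chooses B → P1 gets 7
P1 chooses R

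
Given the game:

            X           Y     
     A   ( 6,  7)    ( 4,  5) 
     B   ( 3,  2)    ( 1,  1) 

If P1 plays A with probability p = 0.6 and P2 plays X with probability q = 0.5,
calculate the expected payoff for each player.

E[P1] = 3.8, E[P2] = 4.2

Work:
E[P1] = p·q·π₁(A,X) + p·(1-q)·π₁(A,Y) + (1-p)·q·π₁(B,X) + (1-p)·(1-q)·π₁(B,Y)
= 0.6·0.5·6 + 0.6·0.5·4 + 0.4·0.5·3 + 0.4·0.5·1
= 3.8

E[P2] = 4.2 (similar calculation)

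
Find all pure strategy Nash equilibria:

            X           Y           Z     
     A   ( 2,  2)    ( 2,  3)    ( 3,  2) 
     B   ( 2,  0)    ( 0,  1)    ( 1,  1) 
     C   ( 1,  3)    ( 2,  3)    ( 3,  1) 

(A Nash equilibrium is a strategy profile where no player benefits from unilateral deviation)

Nash equilibrium: (A, Y), (C, Y)

Work:
Best responses:
  P1 vs X: payoffs [2, 2, 1] → best response A/B (payoff 2)
  P1 vs Y: payoffs [2, 0, 2] → best response A/C (payoff 2)
  P1 vs Z: payoffs [3, 1, 3] → best response A/C (payoff 3)
  P2 vs A: payoffs [2, 3, 2] → best response Y (payoff 3)
  P2 vs B: payoffs [0, 1, 1] → best response Y/Z (payoff 1)
  P2 vs C: payoffs [3, 3, 1] → best response X/Y (payoff 3)
Mutual best responses: (A,Y), (C,Y) → Nash equilibria.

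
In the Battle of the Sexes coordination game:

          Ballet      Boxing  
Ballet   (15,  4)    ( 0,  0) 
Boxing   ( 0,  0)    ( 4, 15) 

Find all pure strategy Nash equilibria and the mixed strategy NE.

Pure NE: (Ballet, Ballet) and (Boxing, Boxing); Mixed NE: p = 0.7895, q = 0.2105

Work:
Check pure NE:
(Ballet, Ballet): (15, 4) - no unilateral deviation beneficial
(Boxing, Boxing): (4, 15) - no unilateral deviation beneficial
Mixed NE: P1 plays Ballet with p = 0.7895, P2 plays Ballet with q = 0.2105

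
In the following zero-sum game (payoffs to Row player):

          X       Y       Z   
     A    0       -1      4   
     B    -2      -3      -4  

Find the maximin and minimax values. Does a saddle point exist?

Maximin = -1, Minimax = -1, Saddle: True

Work:
Row minimums: [-1, -4] → maximin = -1
Column maximums: [0, -1, 4] → minimax = -1
Saddle point exists! Game value = -1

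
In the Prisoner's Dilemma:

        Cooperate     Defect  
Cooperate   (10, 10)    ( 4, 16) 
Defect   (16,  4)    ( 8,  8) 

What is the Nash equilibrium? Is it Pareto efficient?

(Defect, Defect) is NE; not Pareto efficient

Work:
Defect dominates Cooperate for both players:
If P2 cooperates: Defect (16) > Cooperate (10)
If P2 defects: Defect (8) > Cooperate (4)
NE: (Defect, Defect) with payoff (8, 8)
But (Cooperate, Cooperate) = (10, 10) Pareto dominates (8, 8)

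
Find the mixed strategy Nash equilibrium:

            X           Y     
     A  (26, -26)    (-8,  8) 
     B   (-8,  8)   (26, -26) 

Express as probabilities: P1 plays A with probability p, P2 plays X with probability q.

p = 0.5, q = 0.5

Work:
Find probabilities that make opponent indifferent:
P2 chooses q to make P1 indifferent between A and B
P1 chooses p to make P2 indifferent between X and Y
Mixed NE: P1 plays (A: 0.5, B: 0.5), P2 plays (X: 0.5, Y: 0.5)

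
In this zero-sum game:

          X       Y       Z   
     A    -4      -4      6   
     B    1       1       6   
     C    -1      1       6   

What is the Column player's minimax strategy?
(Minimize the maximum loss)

Column should play X or Y (all achieve the minimum), value = 1

Work:
Column player minimizes Row's maximum payoff:
Column X: max payoff to Row = 1
Column Y: max payoff to Row = 1
Column Z: max payoff to Row = 6
Minimum is 1, achieved by columns X, Y (tied).
Each of X or Y is a minimax strategy.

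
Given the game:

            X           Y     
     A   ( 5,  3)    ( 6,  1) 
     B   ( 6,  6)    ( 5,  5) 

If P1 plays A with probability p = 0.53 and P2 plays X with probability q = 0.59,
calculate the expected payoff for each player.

E[P1] = 5.4946, E[P2] = 3.7827

Work:
E[P1] = p·q·π₁(A,X) + p·(1-q)·π₁(A,Y) + (1-p)·q·π₁(B,X) + (1-p)·(1-q)·π₁(B,Y)
= 0.53·0.59·5 + 0.53·0.41·6 + 0.47·0.59·6 + 0.47·0.41·5
= 5.4946

E[P2] = 3.7827 (similar calculation)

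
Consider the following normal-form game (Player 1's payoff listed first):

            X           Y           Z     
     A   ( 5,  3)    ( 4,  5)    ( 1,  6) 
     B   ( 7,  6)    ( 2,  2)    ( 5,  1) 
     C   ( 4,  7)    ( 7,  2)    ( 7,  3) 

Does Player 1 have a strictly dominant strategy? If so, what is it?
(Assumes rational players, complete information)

No strictly dominant strategy exists for Player 1

Work:
A strategy strictly dominates another if it gives a strictly higher payoff against every opponent action. Compare each pair of P1's strategies column-by-column:
  A vs B: [5 vs 7, 4 vs 2, 1 vs 5] → A does not strictly dominate B (column X: 5 ≤ 7)
  A vs C: [5 vs 4, 4 vs 7, 1 vs 7] → A does not strictly dominate C (column Y: 4 ≤ 7)
  B vs A: [7 vs 5, 2 vs 4, 5 vs 1] → B does not strictly dominate A (column Y: 2 ≤ 4)
  B vs C: [7 vs 4, 2 vs 7, 5 vs 7] → B does not strictly dominate C (column Y: 2 ≤ 7)
  C vs A: [4 vs 5, 7 vs 4, 7 vs 1] → C does not strictly dominate A (column X: 4 ≤ 5)
  C vs B: [4 vs 7, 7 vs 2, 7 vs 5] → C does not strictly dominate B (column X: 4 ≤ 7)
No single strategy strictly dominates all others → no strictly dominant strategy.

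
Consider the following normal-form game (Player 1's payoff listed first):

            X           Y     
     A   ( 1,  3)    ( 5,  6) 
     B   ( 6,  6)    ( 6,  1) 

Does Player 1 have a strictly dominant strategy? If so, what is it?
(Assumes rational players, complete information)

Yes, Player 1's strictly dominant strategy is B

Work:
A strategy strictly dominates another if it gives a strictly higher payoff against every opponent action. Compare each pair of P1's strategies column-by-column:
  A vs B: [1 vs 6, 5 vs 6] → A does not strictly dominate B (column X: 1 ≤ 6)
  B vs A: [6 vs 1, 6 vs 5] → B strictly dominates A
B strictly dominates every other strategy → strictly dominant.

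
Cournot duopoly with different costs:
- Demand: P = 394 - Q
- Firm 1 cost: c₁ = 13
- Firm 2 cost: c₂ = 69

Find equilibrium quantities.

q₁* = 145.67, q₂* = 89.67

Work:
Reaction: q₁ = (394 - 13 - q₂)/2
Reaction: q₂ = (394 - 69 - q₁)/2
Solve simultaneously:
q₁* = (394 - 2×13 + 69)/3 = 145.67
q₂* = (394 - 2×69 + 13)/3 = 89.67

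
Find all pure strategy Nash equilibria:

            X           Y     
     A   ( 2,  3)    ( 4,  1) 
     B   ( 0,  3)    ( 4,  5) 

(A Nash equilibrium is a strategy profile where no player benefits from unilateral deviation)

Nash equilibrium: (A, X), (B, Y)

Work:
Best responses:
  P1 vs X: payoffs [2, 0] → best response A (payoff 2)
  P1 vs Y: payoffs [4, 4] → best response A/B (payoff 4)
  P2 vs A: payoffs [3, 1] → best response X (payoff 3)
  P2 vs B: payoffs [3, 5] → best response Y (payoff 5)
Mutual best responses: (A,X), (B,Y) → Nash equilibria.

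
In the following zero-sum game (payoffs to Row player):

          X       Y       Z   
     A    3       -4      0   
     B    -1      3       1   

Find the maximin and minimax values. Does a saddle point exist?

Maximin = -1, Minimax = 1, Saddle: False

Work:
Row minimums: [-4, -1] → maximin = -1
Column maximums: [3, 3, 1] → minimax = 1
No saddle point (maximin ≠ minimax). Mixed strategy needed.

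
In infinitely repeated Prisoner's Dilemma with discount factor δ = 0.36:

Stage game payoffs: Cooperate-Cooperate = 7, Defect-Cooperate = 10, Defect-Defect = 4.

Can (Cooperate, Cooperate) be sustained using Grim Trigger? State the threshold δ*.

δ* = 0.5; since δ = 0.36 < 0.5, cooperation cannot be sustained

Work:
For Grim Trigger:
Cooperate forever: 7/(1-δ)
Defect then punished: 10 + 4·δ/(1-δ)
Need: 7/(1-δ) ≥ 10 + 4·δ/(1-δ)
Solving: δ ≥ (T-R)/(T-P) = (10-7)/(10-4) = 0.5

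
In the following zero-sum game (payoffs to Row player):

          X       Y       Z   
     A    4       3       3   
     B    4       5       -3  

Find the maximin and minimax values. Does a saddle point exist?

Maximin = 3, Minimax = 3, Saddle: True

Work:
Row minimums: [3, -3] → maximin = 3
Column maximums: [4, 5, 3] → minimax = 3
Saddle point exists! Game value = 3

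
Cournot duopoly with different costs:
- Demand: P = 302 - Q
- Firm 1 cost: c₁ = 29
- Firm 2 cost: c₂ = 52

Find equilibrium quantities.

q₁* = 98.67, q₂* = 75.67

Work:
Reaction: q₁ = (302 - 29 - q₂)/2
Reaction: q₂ = (302 - 52 - q₁)/2
Solve simultaneously:
q₁* = (302 - 2×29 + 52)/3 = 98.67
q₂* = (302 - 2×52 + 29)/3 = 75.67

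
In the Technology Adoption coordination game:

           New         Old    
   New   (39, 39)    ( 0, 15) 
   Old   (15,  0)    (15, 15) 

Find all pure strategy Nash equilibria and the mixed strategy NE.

Pure NE: (New, New) and (Old, Old); Mixed NE: p = 0.3846, q = 0.3846

Work:
Check pure NE:
(New, New): (39, 39) - no unilateral deviation beneficial
(Old, Old): (15, 15) - no unilateral deviation beneficial
Mixed NE: P1 plays New with p = 0.3846, P2 plays New with q = 0.3846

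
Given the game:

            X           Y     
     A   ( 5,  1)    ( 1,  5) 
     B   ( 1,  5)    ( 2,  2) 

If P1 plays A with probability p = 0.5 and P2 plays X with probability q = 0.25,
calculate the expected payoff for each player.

E[P1] = 1.875, E[P2] = 3.375

Work:
E[P1] = p·q·π₁(A,X) + p·(1-q)·π₁(A,Y) + (1-p)·q·π₁(B,X) + (1-p)·(1-q)·π₁(B,Y)
= 0.5·0.25·5 + 0.5·0.75·1 + 0.5·0.25·1 + 0.5·0.75·2
= 1.875

E[P2] = 3.375 (similar calculation)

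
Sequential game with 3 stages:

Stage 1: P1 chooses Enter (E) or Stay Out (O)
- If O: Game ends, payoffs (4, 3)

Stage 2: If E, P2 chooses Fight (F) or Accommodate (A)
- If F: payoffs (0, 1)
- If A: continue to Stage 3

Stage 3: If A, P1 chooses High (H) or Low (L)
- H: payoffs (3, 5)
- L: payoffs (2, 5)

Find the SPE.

SPE: (O, A, H); Outcome (4, 3)

Work:
Stage 3: P1 chooses H (3 vs 2)
Stage 2: P2: F->1, A->5 (anticipating H). Choose A
Stage 1: P1: O->4, E->3 (anticipating A, H). Choose O
SPE path: O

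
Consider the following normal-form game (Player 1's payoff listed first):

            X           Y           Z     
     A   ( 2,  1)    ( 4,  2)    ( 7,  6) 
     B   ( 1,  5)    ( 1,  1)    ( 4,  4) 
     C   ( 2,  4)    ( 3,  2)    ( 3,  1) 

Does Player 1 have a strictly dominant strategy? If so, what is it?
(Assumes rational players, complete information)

No strictly dominant strategy exists for Player 1

Work:
A strategy strictly dominates another if it gives a strictly higher payoff against every opponent action. Compare each pair of P1's strategies column-by-column:
  A vs B: [2 vs 1, 4 vs 1, 7 vs 4] → A strictly dominates B
  A vs C: [2 vs 2, 4 vs 3, 7 vs 3] → A does not strictly dominate C (column X: 2 ≤ 2)
  B vs A: [1 vs 2, 1 vs 4, 4 vs 7] → B does not strictly dominate A (column X: 1 ≤ 2)
  B vs C: [1 vs 2, 1 vs 3, 4 vs 3] → B does not strictly dominate C (column X: 1 ≤ 2)
  C vs A: [2 vs 2, 3 vs 4, 3 vs 7] → C does not strictly dominate A (column X: 2 ≤ 2)
  C vs B: [2 vs 1, 3 vs 1, 3 vs 4] → C does not strictly dominate B (column Z: 3 ≤ 4)
No single strategy strictly dominates all others → no strictly dominant strategy.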